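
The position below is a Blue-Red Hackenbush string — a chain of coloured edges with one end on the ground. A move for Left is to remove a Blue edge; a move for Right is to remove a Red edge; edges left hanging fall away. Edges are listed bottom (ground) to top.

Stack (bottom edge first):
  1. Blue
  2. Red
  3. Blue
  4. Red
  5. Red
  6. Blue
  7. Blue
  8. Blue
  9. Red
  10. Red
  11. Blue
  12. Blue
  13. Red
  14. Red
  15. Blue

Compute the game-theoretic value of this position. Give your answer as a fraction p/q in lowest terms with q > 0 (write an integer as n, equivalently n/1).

B: Left { 0 }, Right { · } ⇒ simplest 1
BR: Left { 0 }, Right { 1 } ⇒ simplest 1/2
BRB: Left { 0, 1/2 }, Right { 1 } ⇒ simplest 3/4
BRBR: Left { 0, 1/2 }, Right { 3/4, 1 } ⇒ simplest 5/8
BRBRR: Left { 0, 1/2 }, Right { 5/8, 3/4, 1 } ⇒ simplest 9/16
BRBRRB: Left { 0, 1/2, 9/16 }, Right { 5/8, 3/4, 1 } ⇒ simplest 19/32
BRBRRBB: Left { 0, 1/2, 9/16, 19/32 }, Right { 5/8, 3/4, 1 } ⇒ simplest 39/64
BRBRRBBB: Left { 0, 1/2, 9/16, 19/32, 39/64 }, Right { 5/8, 3/4, 1 } ⇒ simplest 79/128
BRBRRBBBR: Left { 0, 1/2, 9/16, 19/32, 39/64 }, Right { 79/128, 5/8, 3/4, 1 } ⇒ simplest 157/256
BRBRRBBBRR: Left { 0, 1/2, 9/16, 19/32, 39/64 }, Right { 157/256, 79/128, 5/8, 3/4, 1 } ⇒ simplest 313/512
BRBRRBBBRRB: Left { 0, 1/2, 9/16, 19/32, 39/64, 313/512 }, Right { 157/256, 79/128, 5/8, 3/4, 1 } ⇒ simplest 627/1024
BRBRRBBBRRBB: Left { 0, 1/2, 9/16, 19/32, 39/64, 313/512, 627/1024 }, Right { 157/256, 79/128, 5/8, 3/4, 1 } ⇒ simplest 1255/2048
BRBRRBBBRRBBR: Left { 0, 1/2, 9/16, 19/32, 39/64, 313/512, 627/1024 }, Right { 1255/2048, 157/256, 79/128, 5/8, 3/4, 1 } ⇒ simplest 2509/4096
BRBRRBBBRRBBRR: Left { 0, 1/2, 9/16, 19/32, 39/64, 313/512, 627/1024 }, Right { 2509/4096, 1255/2048, 157/256, 79/128, 5/8, 3/4, 1 } ⇒ simplest 5017/8192
BRBRRBBBRRBBRRB: Left { 0, 1/2, 9/16, 19/32, 39/64, 313/512, 627/1024, 5017/8192 }, Right { 2509/4096, 1255/2048, 157/256, 79/128, 5/8, 3/4, 1 } ⇒ simplest 10035/16384

10035/16384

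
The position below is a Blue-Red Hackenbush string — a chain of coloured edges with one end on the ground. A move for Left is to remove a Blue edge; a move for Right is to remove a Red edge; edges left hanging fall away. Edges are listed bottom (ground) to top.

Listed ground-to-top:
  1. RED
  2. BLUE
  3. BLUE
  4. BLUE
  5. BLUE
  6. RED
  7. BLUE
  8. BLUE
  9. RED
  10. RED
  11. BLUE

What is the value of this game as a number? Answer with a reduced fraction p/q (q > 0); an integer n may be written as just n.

-77/1024

R: Left { — }, Right { 0 } -> simplest -1
RB: Left { -1 }, Right { 0 } -> simplest -1/2
RBB: Left { -1 -1/2 }, Right { 0 } -> simplest -1/4
RBBB: Left { -1 -1/2 -1/4 }, Right { 0 } -> simplest -1/8
RBBBB: Left { -1 -1/2 -1/4 -1/8 }, Right { 0 } -> simplest -1/16
RBBBBR: Left { -1 -1/2 -1/4 -1/8 }, Right { -1/16 0 } -> simplest -3/32
RBBBBRB: Left { -1 -1/2 -1/4 -1/8 -3/32 }, Right { -1/16 0 } -> simplest -5/64
RBBBBRBB: Left { -1 -1/2 -1/4 -1/8 -3/32 -5/64 }, Right { -1/16 0 } -> simplest -9/128
RBBBBRBBR: Left { -1 -1/2 -1/4 -1/8 -3/32 -5/64 }, Right { -9/128 -1/16 0 } -> simplest -19/256
RBBBBRBBRR: Left { -1 -1/2 -1/4 -1/8 -3/32 -5/64 }, Right { -19/256 -9/128 -1/16 0 } -> simplest -39/512
RBBBBRBBRRB: Left { -1 -1/2 -1/4 -1/8 -3/32 -5/64 -39/512 }, Right { -19/256 -9/128 -1/16 0 } -> simplest -77/1024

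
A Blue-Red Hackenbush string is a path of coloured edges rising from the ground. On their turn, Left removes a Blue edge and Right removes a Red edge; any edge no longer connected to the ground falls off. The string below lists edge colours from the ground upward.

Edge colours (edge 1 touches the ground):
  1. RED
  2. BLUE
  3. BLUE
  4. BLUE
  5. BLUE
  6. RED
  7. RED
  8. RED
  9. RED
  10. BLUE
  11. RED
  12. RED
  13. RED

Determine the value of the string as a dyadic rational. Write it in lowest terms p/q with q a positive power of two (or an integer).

-495/4096

v_1 [R]  L=[]  R=[0]  — -1
v_2 [RB]  L=[-1]  R=[0]  — -1/2
v_3 [RBB]  L=[-1; -1/2]  R=[0]  — -1/4
v_4 [RBBB]  L=[-1; -1/2; -1/4]  R=[0]  — -1/8
v_5 [RBBBB]  L=[-1; -1/2; -1/4; -1/8]  R=[0]  — -1/16
v_6 [RBBBBR]  L=[-1; -1/2; -1/4; -1/8]  R=[-1/16; 0]  — -3/32
v_7 [RBBBBRR]  L=[-1; -1/2; -1/4; -1/8]  R=[-3/32; -1/16; 0]  — -7/64
v_8 [RBBBBRRR]  L=[-1; -1/2; -1/4; -1/8]  R=[-7/64; -3/32; -1/16; 0]  — -15/128
v_9 [RBBBBRRRR]  L=[-1; -1/2; -1/4; -1/8]  R=[-15/128; -7/64; -3/32; -1/16; 0]  — -31/256
v_10 [RBBBBRRRRB]  L=[-1; -1/2; -1/4; -1/8; -31/256]  R=[-15/128; -7/64; -3/32; -1/16; 0]  — -61/512
v_11 [RBBBBRRRRBR]  L=[-1; -1/2; -1/4; -1/8; -31/256]  R=[-61/512; -15/128; -7/64; -3/32; -1/16; 0]  — -123/1024
v_12 [RBBBBRRRRBRR]  L=[-1; -1/2; -1/4; -1/8; -31/256]  R=[-123/1024; -61/512; -15/128; -7/64; -3/32; -1/16; 0]  — -247/2048
v_13 [RBBBBRRRRBRRR]  L=[-1; -1/2; -1/4; -1/8; -31/256]  R=[-247/2048; -123/1024; -61/512; -15/128; -7/64; -3/32; -1/16; 0]  — -495/4096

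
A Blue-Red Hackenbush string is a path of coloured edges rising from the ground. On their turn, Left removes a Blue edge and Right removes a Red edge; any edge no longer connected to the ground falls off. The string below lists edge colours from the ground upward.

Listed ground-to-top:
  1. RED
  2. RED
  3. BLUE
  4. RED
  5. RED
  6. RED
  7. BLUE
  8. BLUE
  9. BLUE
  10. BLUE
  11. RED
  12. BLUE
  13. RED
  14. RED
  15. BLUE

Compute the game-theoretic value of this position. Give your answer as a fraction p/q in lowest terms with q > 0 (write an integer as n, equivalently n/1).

-15405/8192

Prefix values for RED RED BLUE RED RED RED BLUE BLUE BLUE BLUE RED BLUE RED RED BLUE via {L|R} + simplicity:
step 1: add RED to get R; options L={ none } R={ 0 } ⇒ -1
step 2: add RED to get RR; options L={ none } R={ -1; 0 } ⇒ -2
step 3: add BLUE to get RRB; options L={ -2 } R={ -1; 0 } ⇒ -3/2
step 4: add RED to get RRBR; options L={ -2 } R={ -3/2; -1; 0 } ⇒ -7/4
step 5: add RED to get RRBRR; options L={ -2 } R={ -7/4; -3/2; -1; 0 } ⇒ -15/8
step 6: add RED to get RRBRRR; options L={ -2 } R={ -15/8; -7/4; -3/2; -1; 0 } ⇒ -31/16
step 7: add BLUE to get RRBRRRB; options L={ -2; -31/16 } R={ -15/8; -7/4; -3/2; -1; 0 } ⇒ -61/32
step 8: add BLUE to get RRBRRRBB; options L={ -2; -31/16; -61/32 } R={ -15/8; -7/4; -3/2; -1; 0 } ⇒ -121/64
step 9: add BLUE to get RRBRRRBBB; options L={ -2; -31/16; -61/32; -121/64 } R={ -15/8; -7/4; -3/2; -1; 0 } ⇒ -241/128
step 10: add BLUE to get RRBRRRBBBB; options L={ -2; -31/16; -61/32; -121/64; -241/128 } R={ -15/8; -7/4; -3/2; -1; 0 } ⇒ -481/256
step 11: add RED to get RRBRRRBBBBR; options L={ -2; -31/16; -61/32; -121/64; -241/128 } R={ -481/256; -15/8; -7/4; -3/2; -1; 0 } ⇒ -963/512
step 12: add BLUE to get RRBRRRBBBBRB; options L={ -2; -31/16; -61/32; -121/64; -241/128; -963/512 } R={ -481/256; -15/8; -7/4; -3/2; -1; 0 } ⇒ -1925/1024
step 13: add RED to get RRBRRRBBBBRBR; options L={ -2; -31/16; -61/32; -121/64; -241/128; -963/512 } R={ -1925/1024; -481/256; -15/8; -7/4; -3/2; -1; 0 } ⇒ -3851/2048
step 14: add RED to get RRBRRRBBBBRBRR; options L={ -2; -31/16; -61/32; -121/64; -241/128; -963/512 } R={ -3851/2048; -1925/1024; -481/256; -15/8; -7/4; -3/2; -1; 0 } ⇒ -7703/4096
step 15: add BLUE to get RRBRRRBBBBRBRRB; options L={ -2; -31/16; -61/32; -121/64; -241/128; -963/512; -7703/4096 } R={ -3851/2048; -1925/1024; -481/256; -15/8; -7/4; -3/2; -1; 0 } ⇒ -15405/8192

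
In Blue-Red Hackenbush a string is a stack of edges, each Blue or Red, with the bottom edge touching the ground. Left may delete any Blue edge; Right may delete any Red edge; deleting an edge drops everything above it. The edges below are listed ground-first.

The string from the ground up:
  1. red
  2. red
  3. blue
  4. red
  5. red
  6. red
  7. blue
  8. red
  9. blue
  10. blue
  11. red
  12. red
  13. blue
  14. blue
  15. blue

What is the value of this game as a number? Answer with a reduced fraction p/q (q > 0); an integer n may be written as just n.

-15665/8192

Build val(s[:k]) for k = 1..15, string s = red red blue red red red blue red blue blue red red blue blue blue.
val_1 [r]  L=[]  R=[0]  => -1
val_2 [rr]  L=[]  R=[-1,0]  => -2
val_3 [rrb]  L=[-2]  R=[-1,0]  => -3/2
val_4 [rrbr]  L=[-2]  R=[-3/2,-1,0]  => -7/4
val_5 [rrbrr]  L=[-2]  R=[-7/4,-3/2,-1,0]  => -15/8
val_6 [rrbrrr]  L=[-2]  R=[-15/8,-7/4,-3/2,-1,0]  => -31/16
val_7 [rrbrrrb]  L=[-2,-31/16]  R=[-15/8,-7/4,-3/2,-1,0]  => -61/32
val_8 [rrbrrrbr]  L=[-2,-31/16]  R=[-61/32,-15/8,-7/4,-3/2,-1,0]  => -123/64
val_9 [rrbrrrbrb]  L=[-2,-31/16,-123/64]  R=[-61/32,-15/8,-7/4,-3/2,-1,0]  => -245/128
val_10 [rrbrrrbrbb]  L=[-2,-31/16,-123/64,-245/128]  R=[-61/32,-15/8,-7/4,-3/2,-1,0]  => -489/256
val_11 [rrbrrrbrbbr]  L=[-2,-31/16,-123/64,-245/128]  R=[-489/256,-61/32,-15/8,-7/4,-3/2,-1,0]  => -979/512
val_12 [rrbrrrbrbbrr]  L=[-2,-31/16,-123/64,-245/128]  R=[-979/512,-489/256,-61/32,-15/8,-7/4,-3/2,-1,0]  => -1959/1024
val_13 [rrbrrrbrbbrrb]  L=[-2,-31/16,-123/64,-245/128,-1959/1024]  R=[-979/512,-489/256,-61/32,-15/8,-7/4,-3/2,-1,0]  => -3917/2048
val_14 [rrbrrrbrbbrrbb]  L=[-2,-31/16,-123/64,-245/128,-1959/1024,-3917/2048]  R=[-979/512,-489/256,-61/32,-15/8,-7/4,-3/2,-1,0]  => -7833/4096
val_15 [rrbrrrbrbbrrbbb]  L=[-2,-31/16,-123/64,-245/128,-1959/1024,-3917/2048,-7833/4096]  R=[-979/512,-489/256,-61/32,-15/8,-7/4,-3/2,-1,0]  => -15665/8192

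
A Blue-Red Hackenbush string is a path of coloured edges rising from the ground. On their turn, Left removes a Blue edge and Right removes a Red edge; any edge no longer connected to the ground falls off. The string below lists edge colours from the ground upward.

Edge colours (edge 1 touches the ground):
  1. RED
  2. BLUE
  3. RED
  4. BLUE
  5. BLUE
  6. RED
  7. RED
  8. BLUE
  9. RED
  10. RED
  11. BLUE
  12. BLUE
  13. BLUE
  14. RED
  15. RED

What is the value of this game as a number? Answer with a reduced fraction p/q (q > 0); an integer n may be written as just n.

-9927/16384

edge 1 of 15 (RED): { ∅ | 0 } => -1
edge 2 of 15 (BLUE): { -1 | 0 } => -1/2
edge 3 of 15 (RED): { -1 | -1/2,0 } => -3/4
edge 4 of 15 (BLUE): { -1,-3/4 | -1/2,0 } => -5/8
edge 5 of 15 (BLUE): { -1,-3/4,-5/8 | -1/2,0 } => -9/16
edge 6 of 15 (RED): { -1,-3/4,-5/8 | -9/16,-1/2,0 } => -19/32
edge 7 of 15 (RED): { -1,-3/4,-5/8 | -19/32,-9/16,-1/2,0 } => -39/64
edge 8 of 15 (BLUE): { -1,-3/4,-5/8,-39/64 | -19/32,-9/16,-1/2,0 } => -77/128
edge 9 of 15 (RED): { -1,-3/4,-5/8,-39/64 | -77/128,-19/32,-9/16,-1/2,0 } => -155/256
edge 10 of 15 (RED): { -1,-3/4,-5/8,-39/64 | -155/256,-77/128,-19/32,-9/16,-1/2,0 } => -311/512
edge 11 of 15 (BLUE): { -1,-3/4,-5/8,-39/64,-311/512 | -155/256,-77/128,-19/32,-9/16,-1/2,0 } => -621/1024
edge 12 of 15 (BLUE): { -1,-3/4,-5/8,-39/64,-311/512,-621/1024 | -155/256,-77/128,-19/32,-9/16,-1/2,0 } => -1241/2048
edge 13 of 15 (BLUE): { -1,-3/4,-5/8,-39/64,-311/512,-621/1024,-1241/2048 | -155/256,-77/128,-19/32,-9/16,-1/2,0 } => -2481/4096
edge 14 of 15 (RED): { -1,-3/4,-5/8,-39/64,-311/512,-621/1024,-1241/2048 | -2481/4096,-155/256,-77/128,-19/32,-9/16,-1/2,0 } => -4963/8192
edge 15 of 15 (RED): { -1,-3/4,-5/8,-39/64,-311/512,-621/1024,-1241/2048 | -4963/8192,-2481/4096,-155/256,-77/128,-19/32,-9/16,-1/2,0 } => -9927/16384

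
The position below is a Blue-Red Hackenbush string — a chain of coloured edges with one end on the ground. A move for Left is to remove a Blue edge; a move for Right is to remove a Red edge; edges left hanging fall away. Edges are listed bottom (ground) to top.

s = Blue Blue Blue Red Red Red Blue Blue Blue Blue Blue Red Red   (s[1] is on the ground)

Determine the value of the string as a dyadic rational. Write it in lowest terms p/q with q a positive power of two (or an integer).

1 of 13 · B · max L 0 · min R +∞ → 1
2 of 13 · BB · max L 1 · min R +∞ → 2
3 of 13 · BBB · max L 2 · min R +∞ → 3
4 of 13 · BBBR · max L 2 · min R 3 → 5/2
5 of 13 · BBBRR · max L 2 · min R 5/2 → 9/4
6 of 13 · BBBRRR · max L 2 · min R 9/4 → 17/8
7 of 13 · BBBRRRB · max L 17/8 · min R 9/4 → 35/16
8 of 13 · BBBRRRBB · max L 35/16 · min R 9/4 → 71/32
9 of 13 · BBBRRRBBB · max L 71/32 · min R 9/4 → 143/64
10 of 13 · BBBRRRBBBB · max L 143/64 · min R 9/4 → 287/128
11 of 13 · BBBRRRBBBBB · max L 287/128 · min R 9/4 → 575/256
12 of 13 · BBBRRRBBBBBR · max L 287/128 · min R 575/256 → 1149/512
13 of 13 · BBBRRRBBBBBRR · max L 287/128 · min R 1149/512 → 2297/1024

2297/1024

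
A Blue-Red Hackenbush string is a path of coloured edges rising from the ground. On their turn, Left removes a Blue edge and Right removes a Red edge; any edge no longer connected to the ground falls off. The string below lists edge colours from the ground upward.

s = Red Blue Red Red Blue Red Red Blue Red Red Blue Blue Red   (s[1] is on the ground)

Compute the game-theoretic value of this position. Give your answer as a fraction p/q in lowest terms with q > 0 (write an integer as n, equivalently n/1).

-3507/4096

edge 1 of 13 (Red): {  | 0 } = -1
edge 2 of 13 (Blue): { -1 | 0 } = -1/2
edge 3 of 13 (Red): { -1 | -1/2,0 } = -3/4
edge 4 of 13 (Red): { -1 | -3/4,-1/2,0 } = -7/8
edge 5 of 13 (Blue): { -1,-7/8 | -3/4,-1/2,0 } = -13/16
edge 6 of 13 (Red): { -1,-7/8 | -13/16,-3/4,-1/2,0 } = -27/32
edge 7 of 13 (Red): { -1,-7/8 | -27/32,-13/16,-3/4,-1/2,0 } = -55/64
edge 8 of 13 (Blue): { -1,-7/8,-55/64 | -27/32,-13/16,-3/4,-1/2,0 } = -109/128
edge 9 of 13 (Red): { -1,-7/8,-55/64 | -109/128,-27/32,-13/16,-3/4,-1/2,0 } = -219/256
edge 10 of 13 (Red): { -1,-7/8,-55/64 | -219/256,-109/128,-27/32,-13/16,-3/4,-1/2,0 } = -439/512
edge 11 of 13 (Blue): { -1,-7/8,-55/64,-439/512 | -219/256,-109/128,-27/32,-13/16,-3/4,-1/2,0 } = -877/1024
edge 12 of 13 (Blue): { -1,-7/8,-55/64,-439/512,-877/1024 | -219/256,-109/128,-27/32,-13/16,-3/4,-1/2,0 } = -1753/2048
edge 13 of 13 (Red): { -1,-7/8,-55/64,-439/512,-877/1024 | -1753/2048,-219/256,-109/128,-27/32,-13/16,-3/4,-1/2,0 } = -3507/4096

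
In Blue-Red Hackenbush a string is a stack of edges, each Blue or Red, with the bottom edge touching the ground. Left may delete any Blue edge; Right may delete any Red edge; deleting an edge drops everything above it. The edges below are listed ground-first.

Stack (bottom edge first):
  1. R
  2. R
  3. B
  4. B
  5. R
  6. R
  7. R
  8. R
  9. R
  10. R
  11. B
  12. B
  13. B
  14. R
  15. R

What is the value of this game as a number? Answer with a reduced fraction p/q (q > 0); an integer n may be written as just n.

-12231/8192

Build val(s[:k]) for k = 1..15, string s = R R B B R R R R R R B B B R R.
R: Left {  }, Right { 0 } gives simplest -1
RR: Left {  }, Right { -1, 0 } gives simplest -2
RRB: Left { -2 }, Right { -1, 0 } gives simplest -3/2
RRBB: Left { -2, -3/2 }, Right { -1, 0 } gives simplest -5/4
RRBBR: Left { -2, -3/2 }, Right { -5/4, -1, 0 } gives simplest -11/8
RRBBRR: Left { -2, -3/2 }, Right { -11/8, -5/4, -1, 0 } gives simplest -23/16
RRBBRRR: Left { -2, -3/2 }, Right { -23/16, -11/8, -5/4, -1, 0 } gives simplest -47/32
RRBBRRRR: Left { -2, -3/2 }, Right { -47/32, -23/16, -11/8, -5/4, -1, 0 } gives simplest -95/64
RRBBRRRRR: Left { -2, -3/2 }, Right { -95/64, -47/32, -23/16, -11/8, -5/4, -1, 0 } gives simplest -191/128
RRBBRRRRRR: Left { -2, -3/2 }, Right { -191/128, -95/64, -47/32, -23/16, -11/8, -5/4, -1, 0 } gives simplest -383/256
RRBBRRRRRRB: Left { -2, -3/2, -383/256 }, Right { -191/128, -95/64, -47/32, -23/16, -11/8, -5/4, -1, 0 } gives simplest -765/512
RRBBRRRRRRBB: Left { -2, -3/2, -383/256, -765/512 }, Right { -191/128, -95/64, -47/32, -23/16, -11/8, -5/4, -1, 0 } gives simplest -1529/1024
RRBBRRRRRRBBB: Left { -2, -3/2, -383/256, -765/512, -1529/1024 }, Right { -191/128, -95/64, -47/32, -23/16, -11/8, -5/4, -1, 0 } gives simplest -3057/2048
RRBBRRRRRRBBBR: Left { -2, -3/2, -383/256, -765/512, -1529/1024 }, Right { -3057/2048, -191/128, -95/64, -47/32, -23/16, -11/8, -5/4, -1, 0 } gives simplest -6115/4096
RRBBRRRRRRBBBRR: Left { -2, -3/2, -383/256, -765/512, -1529/1024 }, Right { -6115/4096, -3057/2048, -191/128, -95/64, -47/32, -23/16, -11/8, -5/4, -1, 0 } gives simplest -12231/8192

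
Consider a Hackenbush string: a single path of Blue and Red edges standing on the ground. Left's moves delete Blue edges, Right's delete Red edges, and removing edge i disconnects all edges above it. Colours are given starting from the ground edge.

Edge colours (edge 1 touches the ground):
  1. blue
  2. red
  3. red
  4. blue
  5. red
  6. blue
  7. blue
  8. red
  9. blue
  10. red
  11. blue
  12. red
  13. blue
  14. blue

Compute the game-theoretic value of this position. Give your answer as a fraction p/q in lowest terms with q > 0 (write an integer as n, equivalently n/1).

Build value(s[:k]) for k = 1..14, string s = blue red red blue red blue blue red blue red blue red blue blue.
value(b) = { 0 | (no moves) } → 1
value(br) = { 0 | 1 } → 1/2
value(brr) = { 0 | 1/2 1 } → 1/4
value(brrb) = { 0 1/4 | 1/2 1 } → 3/8
value(brrbr) = { 0 1/4 | 3/8 1/2 1 } → 5/16
value(brrbrb) = { 0 1/4 5/16 | 3/8 1/2 1 } → 11/32
value(brrbrbb) = { 0 1/4 5/16 11/32 | 3/8 1/2 1 } → 23/64
value(brrbrbbr) = { 0 1/4 5/16 11/32 | 23/64 3/8 1/2 1 } → 45/128
value(brrbrbbrb) = { 0 1/4 5/16 11/32 45/128 | 23/64 3/8 1/2 1 } → 91/256
value(brrbrbbrbr) = { 0 1/4 5/16 11/32 45/128 | 91/256 23/64 3/8 1/2 1 } → 181/512
value(brrbrbbrbrb) = { 0 1/4 5/16 11/32 45/128 181/512 | 91/256 23/64 3/8 1/2 1 } → 363/1024
value(brrbrbbrbrbr) = { 0 1/4 5/16 11/32 45/128 181/512 | 363/1024 91/256 23/64 3/8 1/2 1 } → 725/2048
value(brrbrbbrbrbrb) = { 0 1/4 5/16 11/32 45/128 181/512 725/2048 | 363/1024 91/256 23/64 3/8 1/2 1 } → 1451/4096
value(brrbrbbrbrbrbb) = { 0 1/4 5/16 11/32 45/128 181/512 725/2048 1451/4096 | 363/1024 91/256 23/64 3/8 1/2 1 } → 2903/8192

2903/8192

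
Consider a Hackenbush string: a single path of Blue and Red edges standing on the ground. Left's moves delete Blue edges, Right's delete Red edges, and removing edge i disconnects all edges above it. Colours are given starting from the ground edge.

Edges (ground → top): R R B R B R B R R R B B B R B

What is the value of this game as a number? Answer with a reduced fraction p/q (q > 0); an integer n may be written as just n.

-13765/8192

R: Left { — }, Right { 0 } -> simplest -1
RR: Left { — }, Right { -1; 0 } -> simplest -2
RRB: Left { -2 }, Right { -1; 0 } -> simplest -3/2
RRBR: Left { -2 }, Right { -3/2; -1; 0 } -> simplest -7/4
RRBRB: Left { -2; -7/4 }, Right { -3/2; -1; 0 } -> simplest -13/8
RRBRBR: Left { -2; -7/4 }, Right { -13/8; -3/2; -1; 0 } -> simplest -27/16
RRBRBRB: Left { -2; -7/4; -27/16 }, Right { -13/8; -3/2; -1; 0 } -> simplest -53/32
RRBRBRBR: Left { -2; -7/4; -27/16 }, Right { -53/32; -13/8; -3/2; -1; 0 } -> simplest -107/64
RRBRBRBRR: Left { -2; -7/4; -27/16 }, Right { -107/64; -53/32; -13/8; -3/2; -1; 0 } -> simplest -215/128
RRBRBRBRRR: Left { -2; -7/4; -27/16 }, Right { -215/128; -107/64; -53/32; -13/8; -3/2; -1; 0 } -> simplest -431/256
RRBRBRBRRRB: Left { -2; -7/4; -27/16; -431/256 }, Right { -215/128; -107/64; -53/32; -13/8; -3/2; -1; 0 } -> simplest -861/512
RRBRBRBRRRBB: Left { -2; -7/4; -27/16; -431/256; -861/512 }, Right { -215/128; -107/64; -53/32; -13/8; -3/2; -1; 0 } -> simplest -1721/1024
RRBRBRBRRRBBB: Left { -2; -7/4; -27/16; -431/256; -861/512; -1721/1024 }, Right { -215/128; -107/64; -53/32; -13/8; -3/2; -1; 0 } -> simplest -3441/2048
RRBRBRBRRRBBBR: Left { -2; -7/4; -27/16; -431/256; -861/512; -1721/1024 }, Right { -3441/2048; -215/128; -107/64; -53/32; -13/8; -3/2; -1; 0 } -> simplest -6883/4096
RRBRBRBRRRBBBRB: Left { -2; -7/4; -27/16; -431/256; -861/512; -1721/1024; -6883/4096 }, Right { -3441/2048; -215/128; -107/64; -53/32; -13/8; -3/2; -1; 0 } -> simplest -13765/8192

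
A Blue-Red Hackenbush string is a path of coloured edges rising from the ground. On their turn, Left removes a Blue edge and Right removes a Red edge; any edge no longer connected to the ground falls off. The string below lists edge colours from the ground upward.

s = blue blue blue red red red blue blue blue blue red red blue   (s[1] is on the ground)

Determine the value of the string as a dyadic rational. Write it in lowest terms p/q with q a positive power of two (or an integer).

2291/1024

Prefix values for blue blue blue red red red blue blue blue blue red red blue via {L|R} + simplicity:
edge 1 of 13 (blue): { 0 | none } ⇒ 1
edge 2 of 13 (blue): { 0, 1 | none } ⇒ 2
edge 3 of 13 (blue): { 0, 1, 2 | none } ⇒ 3
edge 4 of 13 (red): { 0, 1, 2 | 3 } ⇒ 5/2
edge 5 of 13 (red): { 0, 1, 2 | 5/2, 3 } ⇒ 9/4
edge 6 of 13 (red): { 0, 1, 2 | 9/4, 5/2, 3 } ⇒ 17/8
edge 7 of 13 (blue): { 0, 1, 2, 17/8 | 9/4, 5/2, 3 } ⇒ 35/16
edge 8 of 13 (blue): { 0, 1, 2, 17/8, 35/16 | 9/4, 5/2, 3 } ⇒ 71/32
edge 9 of 13 (blue): { 0, 1, 2, 17/8, 35/16, 71/32 | 9/4, 5/2, 3 } ⇒ 143/64
edge 10 of 13 (blue): { 0, 1, 2, 17/8, 35/16, 71/32, 143/64 | 9/4, 5/2, 3 } ⇒ 287/128
edge 11 of 13 (red): { 0, 1, 2, 17/8, 35/16, 71/32, 143/64 | 287/128, 9/4, 5/2, 3 } ⇒ 573/256
edge 12 of 13 (red): { 0, 1, 2, 17/8, 35/16, 71/32, 143/64 | 573/256, 287/128, 9/4, 5/2, 3 } ⇒ 1145/512
edge 13 of 13 (blue): { 0, 1, 2, 17/8, 35/16, 71/32, 143/64, 1145/512 | 573/256, 287/128, 9/4, 5/2, 3 } ⇒ 2291/1024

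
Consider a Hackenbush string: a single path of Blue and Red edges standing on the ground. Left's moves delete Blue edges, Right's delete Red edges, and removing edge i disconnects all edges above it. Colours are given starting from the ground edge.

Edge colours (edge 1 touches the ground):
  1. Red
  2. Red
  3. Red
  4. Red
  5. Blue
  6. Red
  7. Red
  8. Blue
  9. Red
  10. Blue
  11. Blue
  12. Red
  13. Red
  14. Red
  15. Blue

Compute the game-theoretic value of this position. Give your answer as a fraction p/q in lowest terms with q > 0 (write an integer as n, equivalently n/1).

-7837/2048

val_1 [R]  L=[—]  R=[0]  => -1
val_2 [RR]  L=[—]  R=[-1,0]  => -2
val_3 [RRR]  L=[—]  R=[-2,-1,0]  => -3
val_4 [RRRR]  L=[—]  R=[-3,-2,-1,0]  => -4
val_5 [RRRRB]  L=[-4]  R=[-3,-2,-1,0]  => -7/2
val_6 [RRRRBR]  L=[-4]  R=[-7/2,-3,-2,-1,0]  => -15/4
val_7 [RRRRBRR]  L=[-4]  R=[-15/4,-7/2,-3,-2,-1,0]  => -31/8
val_8 [RRRRBRRB]  L=[-4,-31/8]  R=[-15/4,-7/2,-3,-2,-1,0]  => -61/16
val_9 [RRRRBRRBR]  L=[-4,-31/8]  R=[-61/16,-15/4,-7/2,-3,-2,-1,0]  => -123/32
val_10 [RRRRBRRBRB]  L=[-4,-31/8,-123/32]  R=[-61/16,-15/4,-7/2,-3,-2,-1,0]  => -245/64
val_11 [RRRRBRRBRBB]  L=[-4,-31/8,-123/32,-245/64]  R=[-61/16,-15/4,-7/2,-3,-2,-1,0]  => -489/128
val_12 [RRRRBRRBRBBR]  L=[-4,-31/8,-123/32,-245/64]  R=[-489/128,-61/16,-15/4,-7/2,-3,-2,-1,0]  => -979/256
val_13 [RRRRBRRBRBBRR]  L=[-4,-31/8,-123/32,-245/64]  R=[-979/256,-489/128,-61/16,-15/4,-7/2,-3,-2,-1,0]  => -1959/512
val_14 [RRRRBRRBRBBRRR]  L=[-4,-31/8,-123/32,-245/64]  R=[-1959/512,-979/256,-489/128,-61/16,-15/4,-7/2,-3,-2,-1,0]  => -3919/1024
val_15 [RRRRBRRBRBBRRRB]  L=[-4,-31/8,-123/32,-245/64,-3919/1024]  R=[-1959/512,-979/256,-489/128,-61/16,-15/4,-7/2,-3,-2,-1,0]  => -7837/2048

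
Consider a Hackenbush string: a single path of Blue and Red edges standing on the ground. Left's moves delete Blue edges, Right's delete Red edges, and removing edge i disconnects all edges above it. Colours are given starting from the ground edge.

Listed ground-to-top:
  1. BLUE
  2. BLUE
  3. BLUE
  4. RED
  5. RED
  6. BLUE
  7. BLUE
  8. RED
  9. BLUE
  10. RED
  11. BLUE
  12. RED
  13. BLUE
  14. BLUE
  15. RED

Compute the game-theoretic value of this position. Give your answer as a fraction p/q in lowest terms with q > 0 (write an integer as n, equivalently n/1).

9901/4096

Recurse on prefixes of the 15-edge string BLUE BLUE BLUE RED RED BLUE BLUE RED BLUE RED BLUE RED BLUE BLUE RED:
1 of 15 · B · max L 0 · min R +∞ gives 1
2 of 15 · BB · max L 1 · min R +∞ gives 2
3 of 15 · BBB · max L 2 · min R +∞ gives 3
4 of 15 · BBBR · max L 2 · min R 3 gives 5/2
5 of 15 · BBBRR · max L 2 · min R 5/2 gives 9/4
6 of 15 · BBBRRB · max L 9/4 · min R 5/2 gives 19/8
7 of 15 · BBBRRBB · max L 19/8 · min R 5/2 gives 39/16
8 of 15 · BBBRRBBR · max L 19/8 · min R 39/16 gives 77/32
9 of 15 · BBBRRBBRB · max L 77/32 · min R 39/16 gives 155/64
10 of 15 · BBBRRBBRBR · max L 77/32 · min R 155/64 gives 309/128
11 of 15 · BBBRRBBRBRB · max L 309/128 · min R 155/64 gives 619/256
12 of 15 · BBBRRBBRBRBR · max L 309/128 · min R 619/256 gives 1237/512
13 of 15 · BBBRRBBRBRBRB · max L 1237/512 · min R 619/256 gives 2475/1024
14 of 15 · BBBRRBBRBRBRBB · max L 2475/1024 · min R 619/256 gives 4951/2048
15 of 15 · BBBRRBBRBRBRBBR · max L 2475/1024 · min R 4951/2048 gives 9901/4096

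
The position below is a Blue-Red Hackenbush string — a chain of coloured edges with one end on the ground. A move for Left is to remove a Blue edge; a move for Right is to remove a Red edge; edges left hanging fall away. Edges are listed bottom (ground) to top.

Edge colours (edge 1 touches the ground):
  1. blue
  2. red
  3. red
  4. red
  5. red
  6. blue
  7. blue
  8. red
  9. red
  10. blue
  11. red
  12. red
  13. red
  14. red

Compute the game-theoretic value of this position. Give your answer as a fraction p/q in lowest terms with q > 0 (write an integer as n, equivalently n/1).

801/8192

g_1 [b]  L=[0]  R=[]  gives 1
g_2 [br]  L=[0]  R=[1]  gives 1/2
g_3 [brr]  L=[0]  R=[1/2, 1]  gives 1/4
g_4 [brrr]  L=[0]  R=[1/4, 1/2, 1]  gives 1/8
g_5 [brrrr]  L=[0]  R=[1/8, 1/4, 1/2, 1]  gives 1/16
g_6 [brrrrb]  L=[0, 1/16]  R=[1/8, 1/4, 1/2, 1]  gives 3/32
g_7 [brrrrbb]  L=[0, 1/16, 3/32]  R=[1/8, 1/4, 1/2, 1]  gives 7/64
g_8 [brrrrbbr]  L=[0, 1/16, 3/32]  R=[7/64, 1/8, 1/4, 1/2, 1]  gives 13/128
g_9 [brrrrbbrr]  L=[0, 1/16, 3/32]  R=[13/128, 7/64, 1/8, 1/4, 1/2, 1]  gives 25/256
g_10 [brrrrbbrrb]  L=[0, 1/16, 3/32, 25/256]  R=[13/128, 7/64, 1/8, 1/4, 1/2, 1]  gives 51/512
g_11 [brrrrbbrrbr]  L=[0, 1/16, 3/32, 25/256]  R=[51/512, 13/128, 7/64, 1/8, 1/4, 1/2, 1]  gives 101/1024
g_12 [brrrrbbrrbrr]  L=[0, 1/16, 3/32, 25/256]  R=[101/1024, 51/512, 13/128, 7/64, 1/8, 1/4, 1/2, 1]  gives 201/2048
g_13 [brrrrbbrrbrrr]  L=[0, 1/16, 3/32, 25/256]  R=[201/2048, 101/1024, 51/512, 13/128, 7/64, 1/8, 1/4, 1/2, 1]  gives 401/4096
g_14 [brrrrbbrrbrrrr]  L=[0, 1/16, 3/32, 25/256]  R=[401/4096, 201/2048, 101/1024, 51/512, 13/128, 7/64, 1/8, 1/4, 1/2, 1]  gives 801/8192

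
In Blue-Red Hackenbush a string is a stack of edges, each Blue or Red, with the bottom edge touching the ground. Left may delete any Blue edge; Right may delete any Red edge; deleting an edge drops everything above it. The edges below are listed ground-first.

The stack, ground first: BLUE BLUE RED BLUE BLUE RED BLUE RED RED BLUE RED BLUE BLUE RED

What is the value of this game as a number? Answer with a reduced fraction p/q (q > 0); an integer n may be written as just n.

7469/4096

Recurse on prefixes of the 14-edge string BLUE BLUE RED BLUE BLUE RED BLUE RED RED BLUE RED BLUE BLUE RED:
edge 1 of 14 (BLUE): { 0 | · } -> 1
edge 2 of 14 (BLUE): { 0; 1 | · } -> 2
edge 3 of 14 (RED): { 0; 1 | 2 } -> 3/2
edge 4 of 14 (BLUE): { 0; 1; 3/2 | 2 } -> 7/4
edge 5 of 14 (BLUE): { 0; 1; 3/2; 7/4 | 2 } -> 15/8
edge 6 of 14 (RED): { 0; 1; 3/2; 7/4 | 15/8; 2 } -> 29/16
edge 7 of 14 (BLUE): { 0; 1; 3/2; 7/4; 29/16 | 15/8; 2 } -> 59/32
edge 8 of 14 (RED): { 0; 1; 3/2; 7/4; 29/16 | 59/32; 15/8; 2 } -> 117/64
edge 9 of 14 (RED): { 0; 1; 3/2; 7/4; 29/16 | 117/64; 59/32; 15/8; 2 } -> 233/128
edge 10 of 14 (BLUE): { 0; 1; 3/2; 7/4; 29/16; 233/128 | 117/64; 59/32; 15/8; 2 } -> 467/256
edge 11 of 14 (RED): { 0; 1; 3/2; 7/4; 29/16; 233/128 | 467/256; 117/64; 59/32; 15/8; 2 } -> 933/512
edge 12 of 14 (BLUE): { 0; 1; 3/2; 7/4; 29/16; 233/128; 933/512 | 467/256; 117/64; 59/32; 15/8; 2 } -> 1867/1024
edge 13 of 14 (BLUE): { 0; 1; 3/2; 7/4; 29/16; 233/128; 933/512; 1867/1024 | 467/256; 117/64; 59/32; 15/8; 2 } -> 3735/2048
edge 14 of 14 (RED): { 0; 1; 3/2; 7/4; 29/16; 233/128; 933/512; 1867/1024 | 3735/2048; 467/256; 117/64; 59/32; 15/8; 2 } -> 7469/4096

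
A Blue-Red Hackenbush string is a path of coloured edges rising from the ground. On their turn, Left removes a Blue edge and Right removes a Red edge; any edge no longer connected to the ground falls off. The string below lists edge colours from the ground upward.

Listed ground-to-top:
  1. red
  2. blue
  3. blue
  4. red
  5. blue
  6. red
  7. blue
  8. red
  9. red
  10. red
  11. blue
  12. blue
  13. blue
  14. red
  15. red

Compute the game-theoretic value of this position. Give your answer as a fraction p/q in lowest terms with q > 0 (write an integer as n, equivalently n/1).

-5575/16384

edge 1 of 15 (red): { — | 0 } gives -1
edge 2 of 15 (blue): { -1 | 0 } gives -1/2
edge 3 of 15 (blue): { -1; -1/2 | 0 } gives -1/4
edge 4 of 15 (red): { -1; -1/2 | -1/4; 0 } gives -3/8
edge 5 of 15 (blue): { -1; -1/2; -3/8 | -1/4; 0 } gives -5/16
edge 6 of 15 (red): { -1; -1/2; -3/8 | -5/16; -1/4; 0 } gives -11/32
edge 7 of 15 (blue): { -1; -1/2; -3/8; -11/32 | -5/16; -1/4; 0 } gives -21/64
edge 8 of 15 (red): { -1; -1/2; -3/8; -11/32 | -21/64; -5/16; -1/4; 0 } gives -43/128
edge 9 of 15 (red): { -1; -1/2; -3/8; -11/32 | -43/128; -21/64; -5/16; -1/4; 0 } gives -87/256
edge 10 of 15 (red): { -1; -1/2; -3/8; -11/32 | -87/256; -43/128; -21/64; -5/16; -1/4; 0 } gives -175/512
edge 11 of 15 (blue): { -1; -1/2; -3/8; -11/32; -175/512 | -87/256; -43/128; -21/64; -5/16; -1/4; 0 } gives -349/1024
edge 12 of 15 (blue): { -1; -1/2; -3/8; -11/32; -175/512; -349/1024 | -87/256; -43/128; -21/64; -5/16; -1/4; 0 } gives -697/2048
edge 13 of 15 (blue): { -1; -1/2; -3/8; -11/32; -175/512; -349/1024; -697/2048 | -87/256; -43/128; -21/64; -5/16; -1/4; 0 } gives -1393/4096
edge 14 of 15 (red): { -1; -1/2; -3/8; -11/32; -175/512; -349/1024; -697/2048 | -1393/4096; -87/256; -43/128; -21/64; -5/16; -1/4; 0 } gives -2787/8192
edge 15 of 15 (red): { -1; -1/2; -3/8; -11/32; -175/512; -349/1024; -697/2048 | -2787/8192; -1393/4096; -87/256; -43/128; -21/64; -5/16; -1/4; 0 } gives -5575/16384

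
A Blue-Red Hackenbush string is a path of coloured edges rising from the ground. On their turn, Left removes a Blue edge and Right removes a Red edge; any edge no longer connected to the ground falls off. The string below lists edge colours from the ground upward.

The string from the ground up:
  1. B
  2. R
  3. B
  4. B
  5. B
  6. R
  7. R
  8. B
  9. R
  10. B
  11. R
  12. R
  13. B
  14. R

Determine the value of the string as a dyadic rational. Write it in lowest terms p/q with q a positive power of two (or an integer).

1 of 14 · B · max L 0 · min R +∞ so 1
2 of 14 · BR · max L 0 · min R 1 so 1/2
3 of 14 · BRB · max L 1/2 · min R 1 so 3/4
4 of 14 · BRBB · max L 3/4 · min R 1 so 7/8
5 of 14 · BRBBB · max L 7/8 · min R 1 so 15/16
6 of 14 · BRBBBR · max L 7/8 · min R 15/16 so 29/32
7 of 14 · BRBBBRR · max L 7/8 · min R 29/32 so 57/64
8 of 14 · BRBBBRRB · max L 57/64 · min R 29/32 so 115/128
9 of 14 · BRBBBRRBR · max L 57/64 · min R 115/128 so 229/256
10 of 14 · BRBBBRRBRB · max L 229/256 · min R 115/128 so 459/512
11 of 14 · BRBBBRRBRBR · max L 229/256 · min R 459/512 so 917/1024
12 of 14 · BRBBBRRBRBRR · max L 229/256 · min R 917/1024 so 1833/2048
13 of 14 · BRBBBRRBRBRRB · max L 1833/2048 · min R 917/1024 so 3667/4096
14 of 14 · BRBBBRRBRBRRBR · max L 1833/2048 · min R 3667/4096 so 7333/8192

7333/8192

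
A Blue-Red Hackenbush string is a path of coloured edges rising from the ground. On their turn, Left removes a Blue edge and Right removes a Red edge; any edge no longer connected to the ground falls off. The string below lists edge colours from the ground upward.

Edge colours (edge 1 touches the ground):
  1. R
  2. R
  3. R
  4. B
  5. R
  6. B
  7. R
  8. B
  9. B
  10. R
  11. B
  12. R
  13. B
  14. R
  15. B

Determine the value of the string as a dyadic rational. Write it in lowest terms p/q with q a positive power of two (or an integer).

G_1 [R]  L=[none]  R=[0]  so -1
G_2 [RR]  L=[none]  R=[-1,0]  so -2
G_3 [RRR]  L=[none]  R=[-2,-1,0]  so -3
G_4 [RRRB]  L=[-3]  R=[-2,-1,0]  so -5/2
G_5 [RRRBR]  L=[-3]  R=[-5/2,-2,-1,0]  so -11/4
G_6 [RRRBRB]  L=[-3,-11/4]  R=[-5/2,-2,-1,0]  so -21/8
G_7 [RRRBRBR]  L=[-3,-11/4]  R=[-21/8,-5/2,-2,-1,0]  so -43/16
G_8 [RRRBRBRB]  L=[-3,-11/4,-43/16]  R=[-21/8,-5/2,-2,-1,0]  so -85/32
G_9 [RRRBRBRBB]  L=[-3,-11/4,-43/16,-85/32]  R=[-21/8,-5/2,-2,-1,0]  so -169/64
G_10 [RRRBRBRBBR]  L=[-3,-11/4,-43/16,-85/32]  R=[-169/64,-21/8,-5/2,-2,-1,0]  so -339/128
G_11 [RRRBRBRBBRB]  L=[-3,-11/4,-43/16,-85/32,-339/128]  R=[-169/64,-21/8,-5/2,-2,-1,0]  so -677/256
G_12 [RRRBRBRBBRBR]  L=[-3,-11/4,-43/16,-85/32,-339/128]  R=[-677/256,-169/64,-21/8,-5/2,-2,-1,0]  so -1355/512
G_13 [RRRBRBRBBRBRB]  L=[-3,-11/4,-43/16,-85/32,-339/128,-1355/512]  R=[-677/256,-169/64,-21/8,-5/2,-2,-1,0]  so -2709/1024
G_14 [RRRBRBRBBRBRBR]  L=[-3,-11/4,-43/16,-85/32,-339/128,-1355/512]  R=[-2709/1024,-677/256,-169/64,-21/8,-5/2,-2,-1,0]  so -5419/2048
G_15 [RRRBRBRBBRBRBRB]  L=[-3,-11/4,-43/16,-85/32,-339/128,-1355/512,-5419/2048]  R=[-2709/1024,-677/256,-169/64,-21/8,-5/2,-2,-1,0]  so -10837/4096

-10837/4096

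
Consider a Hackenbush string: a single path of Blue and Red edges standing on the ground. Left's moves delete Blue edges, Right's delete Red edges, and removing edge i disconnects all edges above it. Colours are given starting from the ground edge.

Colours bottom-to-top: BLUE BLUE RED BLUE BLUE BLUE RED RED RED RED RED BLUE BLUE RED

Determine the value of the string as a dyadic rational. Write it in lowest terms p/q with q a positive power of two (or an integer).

7693/4096

Recurse on prefixes of the 14-edge string BLUE BLUE RED BLUE BLUE BLUE RED RED RED RED RED BLUE BLUE RED:
1 of 14 · B · max L 0 · min R +∞ gives 1
2 of 14 · BB · max L 1 · min R +∞ gives 2
3 of 14 · BBR · max L 1 · min R 2 gives 3/2
4 of 14 · BBRB · max L 3/2 · min R 2 gives 7/4
5 of 14 · BBRBB · max L 7/4 · min R 2 gives 15/8
6 of 14 · BBRBBB · max L 15/8 · min R 2 gives 31/16
7 of 14 · BBRBBBR · max L 15/8 · min R 31/16 gives 61/32
8 of 14 · BBRBBBRR · max L 15/8 · min R 61/32 gives 121/64
9 of 14 · BBRBBBRRR · max L 15/8 · min R 121/64 gives 241/128
10 of 14 · BBRBBBRRRR · max L 15/8 · min R 241/128 gives 481/256
11 of 14 · BBRBBBRRRRR · max L 15/8 · min R 481/256 gives 961/512
12 of 14 · BBRBBBRRRRRB · max L 961/512 · min R 481/256 gives 1923/1024
13 of 14 · BBRBBBRRRRRBB · max L 1923/1024 · min R 481/256 gives 3847/2048
14 of 14 · BBRBBBRRRRRBBR · max L 1923/1024 · min R 3847/2048 gives 7693/4096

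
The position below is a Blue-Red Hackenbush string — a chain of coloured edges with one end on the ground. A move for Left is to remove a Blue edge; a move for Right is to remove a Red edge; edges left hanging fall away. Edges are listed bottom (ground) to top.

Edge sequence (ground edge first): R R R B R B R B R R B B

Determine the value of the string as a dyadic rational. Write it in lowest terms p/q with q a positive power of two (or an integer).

Recurse on prefixes of the 12-edge string R R R B R B R B R R B B:
step 1: add R to get R; options L={ ∅ } R={ 0 } — -1
step 2: add R to get RR; options L={ ∅ } R={ -1 0 } — -2
step 3: add R to get RRR; options L={ ∅ } R={ -2 -1 0 } — -3
step 4: add B to get RRRB; options L={ -3 } R={ -2 -1 0 } — -5/2
step 5: add R to get RRRBR; options L={ -3 } R={ -5/2 -2 -1 0 } — -11/4
step 6: add B to get RRRBRB; options L={ -3 -11/4 } R={ -5/2 -2 -1 0 } — -21/8
step 7: add R to get RRRBRBR; options L={ -3 -11/4 } R={ -21/8 -5/2 -2 -1 0 } — -43/16
step 8: add B to get RRRBRBRB; options L={ -3 -11/4 -43/16 } R={ -21/8 -5/2 -2 -1 0 } — -85/32
step 9: add R to get RRRBRBRBR; options L={ -3 -11/4 -43/16 } R={ -85/32 -21/8 -5/2 -2 -1 0 } — -171/64
step 10: add R to get RRRBRBRBRR; options L={ -3 -11/4 -43/16 } R={ -171/64 -85/32 -21/8 -5/2 -2 -1 0 } — -343/128
step 11: add B to get RRRBRBRBRRB; options L={ -3 -11/4 -43/16 -343/128 } R={ -171/64 -85/32 -21/8 -5/2 -2 -1 0 } — -685/256
step 12: add B to get RRRBRBRBRRBB; options L={ -3 -11/4 -43/16 -343/128 -685/256 } R={ -171/64 -85/32 -21/8 -5/2 -2 -1 0 } — -1369/512

-1369/512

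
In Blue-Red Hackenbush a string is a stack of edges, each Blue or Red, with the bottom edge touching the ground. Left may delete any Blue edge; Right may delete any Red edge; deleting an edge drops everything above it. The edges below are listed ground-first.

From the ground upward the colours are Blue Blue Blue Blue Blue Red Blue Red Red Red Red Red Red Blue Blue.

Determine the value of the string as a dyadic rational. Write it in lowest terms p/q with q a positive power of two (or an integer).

4615/1024

Build val(s[:k]) for k = 1..15, string s = Blue Blue Blue Blue Blue Red Blue Red Red Red Red Red Red Blue Blue.
1 of 15 · B · max L 0 · min R +∞ -> 1
2 of 15 · BB · max L 1 · min R +∞ -> 2
3 of 15 · BBB · max L 2 · min R +∞ -> 3
4 of 15 · BBBB · max L 3 · min R +∞ -> 4
5 of 15 · BBBBB · max L 4 · min R +∞ -> 5
6 of 15 · BBBBBR · max L 4 · min R 5 -> 9/2
7 of 15 · BBBBBRB · max L 9/2 · min R 5 -> 19/4
8 of 15 · BBBBBRBR · max L 9/2 · min R 19/4 -> 37/8
9 of 15 · BBBBBRBRR · max L 9/2 · min R 37/8 -> 73/16
10 of 15 · BBBBBRBRRR · max L 9/2 · min R 73/16 -> 145/32
11 of 15 · BBBBBRBRRRR · max L 9/2 · min R 145/32 -> 289/64
12 of 15 · BBBBBRBRRRRR · max L 9/2 · min R 289/64 -> 577/128
13 of 15 · BBBBBRBRRRRRR · max L 9/2 · min R 577/128 -> 1153/256
14 of 15 · BBBBBRBRRRRRRB · max L 1153/256 · min R 577/128 -> 2307/512
15 of 15 · BBBBBRBRRRRRRBB · max L 2307/512 · min R 577/128 -> 4615/1024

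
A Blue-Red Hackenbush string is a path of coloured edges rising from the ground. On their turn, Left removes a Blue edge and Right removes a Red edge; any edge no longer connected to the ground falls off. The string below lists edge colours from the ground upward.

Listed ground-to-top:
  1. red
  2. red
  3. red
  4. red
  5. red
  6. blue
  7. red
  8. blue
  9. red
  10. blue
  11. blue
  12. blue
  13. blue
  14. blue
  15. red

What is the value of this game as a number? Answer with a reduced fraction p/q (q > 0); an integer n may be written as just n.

-4739/1024

1 of 15 · r · max L −∞ · min R 0 ⇒ -1
2 of 15 · rr · max L −∞ · min R -1 ⇒ -2
3 of 15 · rrr · max L −∞ · min R -2 ⇒ -3
4 of 15 · rrrr · max L −∞ · min R -3 ⇒ -4
5 of 15 · rrrrr · max L −∞ · min R -4 ⇒ -5
6 of 15 · rrrrrb · max L -5 · min R -4 ⇒ -9/2
7 of 15 · rrrrrbr · max L -5 · min R -9/2 ⇒ -19/4
8 of 15 · rrrrrbrb · max L -19/4 · min R -9/2 ⇒ -37/8
9 of 15 · rrrrrbrbr · max L -19/4 · min R -37/8 ⇒ -75/16
10 of 15 · rrrrrbrbrb · max L -75/16 · min R -37/8 ⇒ -149/32
11 of 15 · rrrrrbrbrbb · max L -149/32 · min R -37/8 ⇒ -297/64
12 of 15 · rrrrrbrbrbbb · max L -297/64 · min R -37/8 ⇒ -593/128
13 of 15 · rrrrrbrbrbbbb · max L -593/128 · min R -37/8 ⇒ -1185/256
14 of 15 · rrrrrbrbrbbbbb · max L -1185/256 · min R -37/8 ⇒ -2369/512
15 of 15 · rrrrrbrbrbbbbbr · max L -1185/256 · min R -2369/512 ⇒ -4739/1024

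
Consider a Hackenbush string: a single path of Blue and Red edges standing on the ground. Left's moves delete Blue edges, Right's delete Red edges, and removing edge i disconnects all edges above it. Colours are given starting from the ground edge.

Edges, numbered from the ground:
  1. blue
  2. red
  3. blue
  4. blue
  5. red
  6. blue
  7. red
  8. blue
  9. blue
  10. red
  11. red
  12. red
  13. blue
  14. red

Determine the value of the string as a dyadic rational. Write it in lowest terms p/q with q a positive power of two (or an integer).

Build value(s[:k]) for k = 1..14, string s = blue red blue blue red blue red blue blue red red red blue red.
1 of 14 · b · max L 0 · min R +∞ ⇒ 1
2 of 14 · br · max L 0 · min R 1 ⇒ 1/2
3 of 14 · brb · max L 1/2 · min R 1 ⇒ 3/4
4 of 14 · brbb · max L 3/4 · min R 1 ⇒ 7/8
5 of 14 · brbbr · max L 3/4 · min R 7/8 ⇒ 13/16
6 of 14 · brbbrb · max L 13/16 · min R 7/8 ⇒ 27/32
7 of 14 · brbbrbr · max L 13/16 · min R 27/32 ⇒ 53/64
8 of 14 · brbbrbrb · max L 53/64 · min R 27/32 ⇒ 107/128
9 of 14 · brbbrbrbb · max L 107/128 · min R 27/32 ⇒ 215/256
10 of 14 · brbbrbrbbr · max L 107/128 · min R 215/256 ⇒ 429/512
11 of 14 · brbbrbrbbrr · max L 107/128 · min R 429/512 ⇒ 857/1024
12 of 14 · brbbrbrbbrrr · max L 107/128 · min R 857/1024 ⇒ 1713/2048
13 of 14 · brbbrbrbbrrrb · max L 1713/2048 · min R 857/1024 ⇒ 3427/4096
14 of 14 · brbbrbrbbrrrbr · max L 1713/2048 · min R 3427/4096 ⇒ 6853/8192

6853/8192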